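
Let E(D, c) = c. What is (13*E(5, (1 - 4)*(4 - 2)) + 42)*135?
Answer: -4860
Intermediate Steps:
(13*E(5, (1 - 4)*(4 - 2)) + 42)*135 = (13*((1 - 4)*(4 - 2)) + 42)*135 = (13*(-3*2) + 42)*135 = (13*(-6) + 42)*135 = (-78 + 42)*135 = -36*135 = -4860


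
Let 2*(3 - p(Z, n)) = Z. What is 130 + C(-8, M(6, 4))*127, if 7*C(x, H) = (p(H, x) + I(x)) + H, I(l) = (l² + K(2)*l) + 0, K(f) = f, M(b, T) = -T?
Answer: 1019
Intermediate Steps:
I(l) = l² + 2*l (I(l) = (l² + 2*l) + 0 = l² + 2*l)
p(Z, n) = 3 - Z/2
C(x, H) = 3/7 + H/14 + x*(2 + x)/7 (C(x, H) = (((3 - H/2) + x*(2 + x)) + H)/7 = ((3 - H/2 + x*(2 + x)) + H)/7 = (3 + H/2 + x*(2 + x))/7 = 3/7 + H/14 + x*(2 + x)/7)
130 + C(-8, M(6, 4))*127 = 130 + (3/7 + (-1*4)/14 + (⅐)*(-8)*(2 - 8))*127 = 130 + (3/7 + (1/14)*(-4) + (⅐)*(-8)*(-6))*127 = 130 + (3/7 - 2/7 + 48/7)*127 = 130 + 7*127 = 130 + 889 = 1019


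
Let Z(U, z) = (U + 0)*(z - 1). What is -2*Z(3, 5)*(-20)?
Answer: 480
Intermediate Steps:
Z(U, z) = U*(-1 + z)
-2*Z(3, 5)*(-20) = -6*(-1 + 5)*(-20) = -6*4*(-20) = -2*12*(-20) = -24*(-20) = 480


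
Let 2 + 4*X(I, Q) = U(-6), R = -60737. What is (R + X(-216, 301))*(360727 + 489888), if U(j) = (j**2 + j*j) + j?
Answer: -51650193415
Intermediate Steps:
U(j) = j + 2*j**2 (U(j) = (j**2 + j**2) + j = 2*j**2 + j = j + 2*j**2)
X(I, Q) = 16 (X(I, Q) = -1/2 + (-6*(1 + 2*(-6)))/4 = -1/2 + (-6*(1 - 12))/4 = -1/2 + (-6*(-11))/4 = -1/2 + (1/4)*66 = -1/2 + 33/2 = 16)
(R + X(-216, 301))*(360727 + 489888) = (-60737 + 16)*(360727 + 489888) = -60721*850615 = -51650193415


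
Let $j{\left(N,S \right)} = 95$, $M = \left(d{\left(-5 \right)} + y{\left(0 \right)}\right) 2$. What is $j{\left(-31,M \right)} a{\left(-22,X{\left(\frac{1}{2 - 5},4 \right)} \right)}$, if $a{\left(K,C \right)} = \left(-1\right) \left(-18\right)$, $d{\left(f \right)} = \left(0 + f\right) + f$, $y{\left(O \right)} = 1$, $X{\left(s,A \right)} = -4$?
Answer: $1710$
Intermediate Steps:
$d{\left(f \right)} = 2 f$ ($d{\left(f \right)} = f + f = 2 f$)
$a{\left(K,C \right)} = 18$
$M = -18$ ($M = \left(2 \left(-5\right) + 1\right) 2 = \left(-10 + 1\right) 2 = \left(-9\right) 2 = -18$)
$j{\left(-31,M \right)} a{\left(-22,X{\left(\frac{1}{2 - 5},4 \right)} \right)} = 95 \cdot 18 = 1710$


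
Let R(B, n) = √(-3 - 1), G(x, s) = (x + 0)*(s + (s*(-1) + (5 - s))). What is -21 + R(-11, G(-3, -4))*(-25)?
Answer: -21 - 50*I ≈ -21.0 - 50.0*I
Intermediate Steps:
G(x, s) = x*(5 - s) (G(x, s) = x*(s + (-s + (5 - s))) = x*(s + (5 - 2*s)) = x*(5 - s))
R(B, n) = 2*I (R(B, n) = √(-4) = 2*I)
-21 + R(-11, G(-3, -4))*(-25) = -21 + (2*I)*(-25) = -21 - 50*I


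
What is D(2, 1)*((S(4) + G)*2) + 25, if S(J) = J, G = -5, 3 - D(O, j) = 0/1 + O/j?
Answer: 23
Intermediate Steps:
D(O, j) = 3 - O/j (D(O, j) = 3 - (0/1 + O/j) = 3 - (0*1 + O/j) = 3 - (0 + O/j) = 3 - O/j)
D(2, 1)*((S(4) + G)*2) + 25 = (3 - 1*2/1)*((4 - 5)*2) + 25 = (3 - 1*2*1)*(-1*2) + 25 = (3 - 2)*(-2) + 25 = 1*(-2) + 25 = -2 + 25 = 23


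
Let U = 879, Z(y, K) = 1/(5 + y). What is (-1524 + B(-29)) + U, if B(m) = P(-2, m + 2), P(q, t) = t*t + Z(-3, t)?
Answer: 169/2 ≈ 84.500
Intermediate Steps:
P(q, t) = ½ + t² (P(q, t) = t*t + 1/(5 - 3) = t² + 1/2 = t² + ½ = ½ + t²)
B(m) = ½ + (2 + m)² (B(m) = ½ + (m + 2)² = ½ + (2 + m)²)
(-1524 + B(-29)) + U = (-1524 + (½ + (2 - 29)²)) + 879 = (-1524 + (½ + (-27)²)) + 879 = (-1524 + (½ + 729)) + 879 = (-1524 + 1459/2) + 879 = -1589/2 + 879 = 169/2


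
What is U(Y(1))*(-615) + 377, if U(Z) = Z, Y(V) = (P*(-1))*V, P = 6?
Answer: 4067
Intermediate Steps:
Y(V) = -6*V (Y(V) = (6*(-1))*V = -6*V)
U(Y(1))*(-615) + 377 = -6*1*(-615) + 377 = -6*(-615) + 377 = 3690 + 377 = 4067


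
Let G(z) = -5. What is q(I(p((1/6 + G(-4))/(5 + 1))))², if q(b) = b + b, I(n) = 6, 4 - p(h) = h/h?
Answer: 144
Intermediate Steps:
p(h) = 3 (p(h) = 4 - h/h = 4 - 1*1 = 4 - 1 = 3)
q(b) = 2*b
q(I(p((1/6 + G(-4))/(5 + 1))))² = (2*6)² = 12² = 144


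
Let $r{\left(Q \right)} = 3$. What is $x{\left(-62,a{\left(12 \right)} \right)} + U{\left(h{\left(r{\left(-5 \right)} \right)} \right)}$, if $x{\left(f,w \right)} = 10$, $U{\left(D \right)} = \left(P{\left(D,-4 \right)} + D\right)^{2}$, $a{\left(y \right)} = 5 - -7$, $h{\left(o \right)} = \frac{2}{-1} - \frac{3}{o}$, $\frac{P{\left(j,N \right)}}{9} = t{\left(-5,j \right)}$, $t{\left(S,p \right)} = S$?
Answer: $2314$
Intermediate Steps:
$P{\left(j,N \right)} = -45$ ($P{\left(j,N \right)} = 9 \left(-5\right) = -45$)
$h{\left(o \right)} = -2 - \frac{3}{o}$ ($h{\left(o \right)} = 2 \left(-1\right) - \frac{3}{o} = -2 - \frac{3}{o}$)
$a{\left(y \right)} = 12$ ($a{\left(y \right)} = 5 + 7 = 12$)
$U{\left(D \right)} = \left(-45 + D\right)^{2}$
$x{\left(-62,a{\left(12 \right)} \right)} + U{\left(h{\left(r{\left(-5 \right)} \right)} \right)} = 10 + \left(-45 - \left(2 + \frac{3}{3}\right)\right)^{2} = 10 + \left(-45 - 3\right)^{2} = 10 + \left(-48\right)^{2} = 10 + 2304 = 2314$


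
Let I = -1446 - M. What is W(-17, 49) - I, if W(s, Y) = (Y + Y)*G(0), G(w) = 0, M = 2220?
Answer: 3666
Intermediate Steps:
W(s, Y) = 0 (W(s, Y) = (Y + Y)*0 = (2*Y)*0 = 0)
I = -3666 (I = -1446 - 1*2220 = -1446 - 2220 = -3666)
W(-17, 49) - I = 0 - 1*(-3666) = 0 + 3666 = 3666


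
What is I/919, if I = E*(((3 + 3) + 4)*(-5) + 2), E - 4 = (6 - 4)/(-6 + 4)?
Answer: -144/919 ≈ -0.15669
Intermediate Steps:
E = 3 (E = 4 + (6 - 4)/(-6 + 4) = 4 + 2/(-2) = 4 + 2*(-½) = 4 - 1 = 3)
I = -144 (I = 3*(((3 + 3) + 4)*(-5) + 2) = 3*((6 + 4)*(-5) + 2) = 3*(10*(-5) + 2) = 3*(-50 + 2) = 3*(-48) = -144)
I/919 = -144/919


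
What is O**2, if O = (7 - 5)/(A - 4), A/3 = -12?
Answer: 1/400 ≈ 0.0025000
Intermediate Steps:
A = -36 (A = 3*(-12) = -36)
O = -1/20 (O = (7 - 5)/(-36 - 4) = 2/(-40) = 2*(-1/40) = -1/20 ≈ -0.050000)
O**2 = (-1/20)**2 = 1/400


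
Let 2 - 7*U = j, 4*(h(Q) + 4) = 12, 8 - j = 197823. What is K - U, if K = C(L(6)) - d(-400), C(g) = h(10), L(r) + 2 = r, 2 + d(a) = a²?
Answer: -1317810/7 ≈ -1.8826e+5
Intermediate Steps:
j = -197815 (j = 8 - 1*197823 = 8 - 197823 = -197815)
d(a) = -2 + a²
L(r) = -2 + r
h(Q) = -1 (h(Q) = -4 + (¼)*12 = -4 + 3 = -1)
C(g) = -1
U = 197817/7 (U = 2/7 - ⅐*(-197815) = 2/7 + 197815/7 = 197817/7 ≈ 28260.)
K = -159999 (K = -1 - (-2 + (-400)²) = -1 - (-2 + 160000) = -1 - 1*159998 = -1 - 159998 = -159999)
K - U = -159999 - 1*197817/7 = -159999 - 197817/7 = -1317810/7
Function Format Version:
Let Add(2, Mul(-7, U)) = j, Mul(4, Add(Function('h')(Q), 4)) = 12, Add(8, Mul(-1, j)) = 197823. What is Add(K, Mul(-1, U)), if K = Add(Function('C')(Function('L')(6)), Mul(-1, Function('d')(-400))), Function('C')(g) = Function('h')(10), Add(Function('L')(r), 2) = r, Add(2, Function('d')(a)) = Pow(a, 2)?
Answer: Rational(-1317810, 7) ≈ -1.8826e+5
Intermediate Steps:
j = -197815 (j = Add(8, Mul(-1, 197823)) = Add(8, -197823) = -197815)
Function('d')(a) = Add(-2, Pow(a, 2))
Function('L')(r) = Add(-2, r)
Function('h')(Q) = -1 (Function('h')(Q) = Add(-4, Mul(Rational(1, 4), 12)) = Add(-4, 3) = -1)
Function('C')(g) = -1
U = Rational(197817, 7) (U = Add(Rational(2, 7), Mul(Rational(-1, 7), -197815)) = Add(Rational(2, 7), Rational(197815, 7)) = Rational(197817, 7) ≈ 28260.)
K = -159999 (K = Add(-1, Mul(-1, Add(-2, Pow(-400, 2)))) = Add(-1, Mul(-1, Add(-2, 160000))) = Add(-1, Mul(-1, 159998)) = Add(-1, -159998) = -159999)
Add(K, Mul(-1, U)) = Add(-159999, Mul(-1, Rational(197817, 7))) = Add(-159999, Rational(-197817, 7)) = Rational(-1317810, 7)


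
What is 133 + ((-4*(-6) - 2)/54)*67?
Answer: 4328/27 ≈ 160.30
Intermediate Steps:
133 + ((-4*(-6) - 2)/54)*67 = 133 + ((24 - 2)*(1/54))*67 = 133 + (22*(1/54))*67 = 133 + (11/27)*67 = 133 + 737/27 = 4328/27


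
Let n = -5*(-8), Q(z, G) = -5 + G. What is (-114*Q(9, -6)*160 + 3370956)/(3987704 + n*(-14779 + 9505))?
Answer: 892899/944186 ≈ 0.94568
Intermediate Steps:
n = 40
(-114*Q(9, -6)*160 + 3370956)/(3987704 + n*(-14779 + 9505)) = (-114*(-5 - 6)*160 + 3370956)/(3987704 + 40*(-14779 + 9505)) = (-114*(-11)*160 + 3370956)/(3987704 + 40*(-5274)) = (1254*160 + 3370956)/(3987704 - 210960) = (200640 + 3370956)/3776744 = 3571596*(1/3776744) = 892899/944186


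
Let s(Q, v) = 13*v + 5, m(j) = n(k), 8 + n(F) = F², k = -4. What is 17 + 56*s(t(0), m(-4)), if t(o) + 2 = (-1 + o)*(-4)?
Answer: 6121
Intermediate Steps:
n(F) = -8 + F²
m(j) = 8 (m(j) = -8 + (-4)² = -8 + 16 = 8)
t(o) = 2 - 4*o (t(o) = -2 + (-1 + o)*(-4) = -2 + (4 - 4*o) = 2 - 4*o)
s(Q, v) = 5 + 13*v
17 + 56*s(t(0), m(-4)) = 17 + 56*(5 + 13*8) = 17 + 56*(5 + 104) = 17 + 56*109 = 17 + 6104 = 6121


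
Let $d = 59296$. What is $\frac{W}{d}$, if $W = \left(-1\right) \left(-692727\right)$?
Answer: $\frac{692727}{59296} \approx 11.683$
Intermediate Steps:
$W = 692727$
$\frac{W}{d} = \frac{692727}{59296}$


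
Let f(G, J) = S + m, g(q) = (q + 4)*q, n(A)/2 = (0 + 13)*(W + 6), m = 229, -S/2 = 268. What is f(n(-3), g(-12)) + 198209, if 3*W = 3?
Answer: 197902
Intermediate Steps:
W = 1 (W = (⅓)*3 = 1)
S = -536 (S = -2*268 = -536)
n(A) = 182 (n(A) = 2*((0 + 13)*(1 + 6)) = 2*(13*7) = 2*91 = 182)
g(q) = q*(4 + q) (g(q) = (4 + q)*q = q*(4 + q))
f(G, J) = -307 (f(G, J) = -536 + 229 = -307)
f(n(-3), g(-12)) + 198209 = -307 + 198209 = 197902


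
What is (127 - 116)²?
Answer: 121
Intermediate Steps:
(127 - 116)² = 11² = 121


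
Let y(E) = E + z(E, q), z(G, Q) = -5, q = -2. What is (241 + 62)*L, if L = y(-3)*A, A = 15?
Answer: -36360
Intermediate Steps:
y(E) = -5 + E (y(E) = E - 5 = -5 + E)
L = -120 (L = (-5 - 3)*15 = -8*15 = -120)
(241 + 62)*L = (241 + 62)*(-120) = 303*(-120) = -36360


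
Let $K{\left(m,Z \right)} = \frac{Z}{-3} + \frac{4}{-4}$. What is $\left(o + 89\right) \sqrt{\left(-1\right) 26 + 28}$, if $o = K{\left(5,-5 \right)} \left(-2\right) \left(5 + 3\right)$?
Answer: $\frac{235 \sqrt{2}}{3} \approx 110.78$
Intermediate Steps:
$K{\left(m,Z \right)} = -1 - \frac{Z}{3}$ ($K{\left(m,Z \right)} = Z \left(- \frac{1}{3}\right) + 4 \left(- \frac{1}{4}\right) = - \frac{Z}{3} - 1 = -1 - \frac{Z}{3}$)
$o = - \frac{32}{3}$ ($o = \left(-1 - - \frac{5}{3}\right) \left(-2\right) \left(5 + 3\right) = \left(-1 + \frac{5}{3}\right) \left(-2\right) 8 = \frac{2}{3} \left(-2\right) 8 = \left(- \frac{4}{3}\right) 8 = - \frac{32}{3} \approx -10.667$)
$\left(o + 89\right) \sqrt{\left(-1\right) 26 + 28} = \left(- \frac{32}{3} + 89\right) \sqrt{\left(-1\right) 26 + 28} = \frac{235 \sqrt{-26 + 28}}{3} = \frac{235 \sqrt{2}}{3}$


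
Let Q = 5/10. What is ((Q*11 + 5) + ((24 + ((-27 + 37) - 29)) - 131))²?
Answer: 53361/4 ≈ 13340.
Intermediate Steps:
Q = ½ (Q = 5*(⅒) = ½ ≈ 0.50000)
((Q*11 + 5) + ((24 + ((-27 + 37) - 29)) - 131))² = (((½)*11 + 5) + ((24 + ((-27 + 37) - 29)) - 131))² = ((11/2 + 5) + ((24 + (10 - 29)) - 131))² = (21/2 + ((24 - 19) - 131))² = (21/2 + (5 - 131))² = (21/2 - 126)² = (-231/2)² = 53361/4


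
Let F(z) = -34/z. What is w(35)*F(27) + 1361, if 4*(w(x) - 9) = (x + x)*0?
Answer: 4049/3 ≈ 1349.7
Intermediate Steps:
w(x) = 9 (w(x) = 9 + ((x + x)*0)/4 = 9 + ((2*x)*0)/4 = 9 + (¼)*0 = 9 + 0 = 9)
w(35)*F(27) + 1361 = 9*(-34/27) + 1361 = -34/3 + 1361 = 4049/3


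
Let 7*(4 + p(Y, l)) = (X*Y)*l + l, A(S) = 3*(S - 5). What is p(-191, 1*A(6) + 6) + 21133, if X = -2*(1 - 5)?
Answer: 134160/7 ≈ 19166.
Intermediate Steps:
A(S) = -15 + 3*S (A(S) = 3*(-5 + S) = -15 + 3*S)
X = 8 (X = -2*(-4) = 8)
p(Y, l) = -4 + l/7 + 8*Y*l/7 (p(Y, l) = -4 + ((8*Y)*l + l)/7 = -4 + (8*Y*l + l)/7 = -4 + (l + 8*Y*l)/7 = -4 + (l/7 + 8*Y*l/7) = -4 + l/7 + 8*Y*l/7)
p(-191, 1*A(6) + 6) + 21133 = (-4 + (1*(-15 + 3*6) + 6)/7 + (8/7)*(-191)*(1*(-15 + 3*6) + 6)) + 21133 = (-4 + (1*(-15 + 18) + 6)/7 + (8/7)*(-191)*(1*(-15 + 18) + 6)) + 21133 = (-4 + (1*3 + 6)/7 + (8/7)*(-191)*(1*3 + 6)) + 21133 = (-4 + (3 + 6)/7 + (8/7)*(-191)*(3 + 6)) + 21133 = (-4 + (⅐)*9 + (8/7)*(-191)*9) + 21133 = (-4 + 9/7 - 13752/7) + 21133 = -13771/7 + 21133 = 134160/7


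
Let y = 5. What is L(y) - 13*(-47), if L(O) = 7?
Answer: 618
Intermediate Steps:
L(y) - 13*(-47) = 7 - 13*(-47) = 7 + 611 = 618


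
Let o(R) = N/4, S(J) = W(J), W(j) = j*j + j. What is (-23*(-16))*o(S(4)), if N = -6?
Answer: -552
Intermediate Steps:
W(j) = j + j**2 (W(j) = j**2 + j = j + j**2)
S(J) = J*(1 + J)
o(R) = -3/2 (o(R) = -6/4 = -6*1/4 = -3/2)
(-23*(-16))*o(S(4)) = -23*(-16)*(-3/2) = 368*(-3/2) = -552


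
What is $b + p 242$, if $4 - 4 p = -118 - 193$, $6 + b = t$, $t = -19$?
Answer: $\frac{38065}{2} \approx 19033.0$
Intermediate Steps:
$b = -25$ ($b = -6 - 19 = -25$)
$p = \frac{315}{4}$ ($p = 1 - \frac{-118 - 193}{4} = 1 - - \frac{311}{4} = 1 + \frac{311}{4} = \frac{315}{4} \approx 78.75$)
$b + p 242 = -25 + \frac{315}{4} \cdot 242 = -25 + \frac{38115}{2} = \frac{38065}{2}$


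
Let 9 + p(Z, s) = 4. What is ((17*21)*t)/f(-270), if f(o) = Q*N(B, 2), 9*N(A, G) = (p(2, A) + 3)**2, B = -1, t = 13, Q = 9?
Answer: 4641/4 ≈ 1160.3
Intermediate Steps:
p(Z, s) = -5 (p(Z, s) = -9 + 4 = -5)
N(A, G) = 4/9 (N(A, G) = (-5 + 3)**2/9 = (1/9)*(-2)**2 = (1/9)*4 = 4/9)
f(o) = 4 (f(o) = 9*(4/9) = 4)
((17*21)*t)/f(-270) = ((17*21)*13)/4 = (357*13)*(1/4) = 4641*(1/4) = 4641/4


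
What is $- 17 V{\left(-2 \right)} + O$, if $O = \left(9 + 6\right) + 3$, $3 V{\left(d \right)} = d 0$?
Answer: $18$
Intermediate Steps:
$V{\left(d \right)} = 0$ ($V{\left(d \right)} = \frac{d 0}{3} = \frac{1}{3} \cdot 0 = 0$)
$O = 18$ ($O = 15 + 3 = 18$)
$- 17 V{\left(-2 \right)} + O = \left(-17\right) 0 + 18 = 0 + 18 = 18$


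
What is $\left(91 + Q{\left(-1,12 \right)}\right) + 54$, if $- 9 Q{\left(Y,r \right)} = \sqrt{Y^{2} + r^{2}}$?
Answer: $145 - \frac{\sqrt{145}}{9} \approx 143.66$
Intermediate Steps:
$Q{\left(Y,r \right)} = - \frac{\sqrt{Y^{2} + r^{2}}}{9}$
$\left(91 + Q{\left(-1,12 \right)}\right) + 54 = \left(91 - \frac{\sqrt{\left(-1\right)^{2} + 12^{2}}}{9}\right) + 54 = \left(91 - \frac{\sqrt{1 + 144}}{9}\right) + 54 = \left(91 - \frac{\sqrt{145}}{9}\right) + 54 = 145 - \frac{\sqrt{145}}{9}$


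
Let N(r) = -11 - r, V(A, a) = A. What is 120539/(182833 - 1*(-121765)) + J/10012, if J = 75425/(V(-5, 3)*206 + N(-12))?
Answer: 12437351239/32021169348 ≈ 0.38841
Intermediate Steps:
J = -10775/147 (J = 75425/(-5*206 + (-11 - 1*(-12))) = 75425/(-1030 + (-11 + 12)) = 75425/(-1030 + 1) = 75425/(-1029) = 75425*(-1/1029) = -10775/147 ≈ -73.299)
120539/(182833 - 1*(-121765)) + J/10012 = 120539/(182833 - 1*(-121765)) - 10775/147/10012 = 120539/(182833 + 121765) - 10775/147*1/10012 = 120539/304598 - 10775/1471764 = 12437351239/32021169348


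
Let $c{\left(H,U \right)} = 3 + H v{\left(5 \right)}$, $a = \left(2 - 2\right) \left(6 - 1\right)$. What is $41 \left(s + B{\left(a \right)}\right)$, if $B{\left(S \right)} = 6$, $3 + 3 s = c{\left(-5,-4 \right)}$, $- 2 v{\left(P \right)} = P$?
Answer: $\frac{2501}{6} \approx 416.83$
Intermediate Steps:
$v{\left(P \right)} = - \frac{P}{2}$
$a = 0$ ($a = 0 \cdot 5 = 0$)
$c{\left(H,U \right)} = 3 - \frac{5 H}{2}$ ($c{\left(H,U \right)} = 3 + H \left(\left(- \frac{1}{2}\right) 5\right) = 3 + H \left(- \frac{5}{2}\right) = 3 - \frac{5 H}{2}$)
$s = \frac{25}{6}$ ($s = -1 + \frac{3 - - \frac{25}{2}}{3} = -1 + \frac{3 + \frac{25}{2}}{3} = -1 + \frac{1}{3} \cdot \frac{31}{2} = -1 + \frac{31}{6} = \frac{25}{6} \approx 4.1667$)
$41 \left(s + B{\left(a \right)}\right) = 41 \left(\frac{25}{6} + 6\right) = 41 \cdot \frac{61}{6} = \frac{2501}{6}$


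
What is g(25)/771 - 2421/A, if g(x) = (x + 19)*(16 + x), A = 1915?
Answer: 1588069/1476465 ≈ 1.0756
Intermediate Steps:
g(x) = (16 + x)*(19 + x) (g(x) = (19 + x)*(16 + x) = (16 + x)*(19 + x))
g(25)/771 - 2421/A = (304 + 25² + 35*25)/771 - 2421/1915 = (304 + 625 + 875)*(1/771) - 2421*1/1915 = 1804*(1/771) - 2421/1915 = 1804/771 - 2421/1915 = 1588069/1476465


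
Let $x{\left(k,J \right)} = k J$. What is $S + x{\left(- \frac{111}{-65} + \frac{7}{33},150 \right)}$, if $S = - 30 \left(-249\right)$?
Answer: $\frac{1109390}{143} \approx 7758.0$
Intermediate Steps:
$x{\left(k,J \right)} = J k$
$S = 7470$ ($S = \left(-1\right) \left(-7470\right) = 7470$)
$S + x{\left(- \frac{111}{-65} + \frac{7}{33},150 \right)} = 7470 + 150 \left(- \frac{111}{-65} + \frac{7}{33}\right) = 7470 + 150 \left(\left(-111\right) \left(- \frac{1}{65}\right) + 7 \cdot \frac{1}{33}\right) = 7470 + 150 \left(\frac{111}{65} + \frac{7}{33}\right) = 7470 + 150 \cdot \frac{4118}{2145} = 7470 + \frac{41180}{143} = \frac{1109390}{143}$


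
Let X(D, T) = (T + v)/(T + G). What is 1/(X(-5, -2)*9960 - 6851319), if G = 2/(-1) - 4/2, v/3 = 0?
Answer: -1/6847999 ≈ -1.4603e-7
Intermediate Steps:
v = 0 (v = 3*0 = 0)
G = -4 (G = 2*(-1) - 4*½ = -2 - 2 = -4)
X(D, T) = T/(-4 + T) (X(D, T) = (T + 0)/(T - 4) = T/(-4 + T))
1/(X(-5, -2)*9960 - 6851319) = 1/(-2/(-4 - 2)*9960 - 6851319) = 1/(-2/(-6)*9960 - 6851319) = 1/(-2*(-⅙)*9960 - 6851319) = 1/((⅓)*9960 - 6851319) = 1/(3320 - 6851319) = 1/(-6847999) = -1/6847999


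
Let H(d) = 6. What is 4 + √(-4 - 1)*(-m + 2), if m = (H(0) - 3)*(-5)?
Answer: 4 + 17*I*√5 ≈ 4.0 + 38.013*I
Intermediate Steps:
m = -15 (m = (6 - 3)*(-5) = 3*(-5) = -15)
4 + √(-4 - 1)*(-m + 2) = 4 + √(-4 - 1)*(-1*(-15) + 2) = 4 + √(-5)*(15 + 2) = 4 + (I*√5)*17 = 4 + 17*I*√5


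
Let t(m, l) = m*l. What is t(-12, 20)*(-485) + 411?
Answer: 116811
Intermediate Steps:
t(m, l) = l*m
t(-12, 20)*(-485) + 411 = (20*(-12))*(-485) + 411 = -240*(-485) + 411 = 116400 + 411 = 116811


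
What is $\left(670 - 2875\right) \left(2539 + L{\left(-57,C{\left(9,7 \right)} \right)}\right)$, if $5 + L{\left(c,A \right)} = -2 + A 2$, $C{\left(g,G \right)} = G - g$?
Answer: $-5574240$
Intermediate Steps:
$L{\left(c,A \right)} = -7 + 2 A$ ($L{\left(c,A \right)} = -5 + \left(-2 + A 2\right) = -5 + \left(-2 + 2 A\right) = -7 + 2 A$)
$\left(670 - 2875\right) \left(2539 + L{\left(-57,C{\left(9,7 \right)} \right)}\right) = \left(670 - 2875\right) \left(2539 - \left(7 - 2 \left(7 - 9\right)\right)\right) = - 2205 \left(2539 - \left(7 - 2 \left(7 - 9\right)\right)\right) = - 2205 \left(2539 + \left(-7 + 2 \left(-2\right)\right)\right) = - 2205 \left(2539 - 11\right) = \left(-2205\right) 2528 = -5574240$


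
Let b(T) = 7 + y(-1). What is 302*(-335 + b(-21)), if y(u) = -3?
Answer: -99962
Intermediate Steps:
b(T) = 4 (b(T) = 7 - 3 = 4)
302*(-335 + b(-21)) = 302*(-335 + 4) = 302*(-331) = -99962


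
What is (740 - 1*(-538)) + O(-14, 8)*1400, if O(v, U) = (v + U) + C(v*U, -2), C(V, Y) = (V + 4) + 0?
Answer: -158322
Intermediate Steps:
C(V, Y) = 4 + V (C(V, Y) = (4 + V) + 0 = 4 + V)
O(v, U) = 4 + U + v + U*v (O(v, U) = (v + U) + (4 + v*U) = (U + v) + (4 + U*v) = 4 + U + v + U*v)
(740 - 1*(-538)) + O(-14, 8)*1400 = (740 - 1*(-538)) + (4 + 8 - 14 + 8*(-14))*1400 = (740 + 538) + (4 + 8 - 14 - 112)*1400 = 1278 - 114*1400 = 1278 - 159600 = -158322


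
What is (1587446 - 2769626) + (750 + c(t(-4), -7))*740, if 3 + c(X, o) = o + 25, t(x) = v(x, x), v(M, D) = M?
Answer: -616080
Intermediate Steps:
t(x) = x
c(X, o) = 22 + o (c(X, o) = -3 + (o + 25) = -3 + (25 + o) = 22 + o)
(1587446 - 2769626) + (750 + c(t(-4), -7))*740 = (1587446 - 2769626) + (750 + (22 - 7))*740 = -1182180 + (750 + 15)*740 = -1182180 + 765*740 = -1182180 + 566100 = -616080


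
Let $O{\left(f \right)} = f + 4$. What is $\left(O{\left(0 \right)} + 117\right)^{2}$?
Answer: $14641$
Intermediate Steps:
$O{\left(f \right)} = 4 + f$
$\left(O{\left(0 \right)} + 117\right)^{2} = \left(\left(4 + 0\right) + 117\right)^{2} = \left(4 + 117\right)^{2} = 121^{2} = 14641$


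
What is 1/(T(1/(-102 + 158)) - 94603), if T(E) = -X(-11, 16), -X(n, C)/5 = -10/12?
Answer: -6/567643 ≈ -1.0570e-5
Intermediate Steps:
X(n, C) = 25/6 (X(n, C) = -(-50)/12 = -5*(-⅚) = 25/6)
T(E) = -25/6 (T(E) = -1*25/6 = -25/6)
1/(T(1/(-102 + 158)) - 94603) = 1/(-25/6 - 94603) = 1/(-567643/6) = -6/567643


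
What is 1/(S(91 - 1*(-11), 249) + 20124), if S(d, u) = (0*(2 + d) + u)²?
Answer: 1/82125 ≈ 1.2177e-5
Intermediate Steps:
S(d, u) = u² (S(d, u) = (0 + u)² = u²)
1/(S(91 - 1*(-11), 249) + 20124) = 1/(249² + 20124) = 1/(62001 + 20124) = 1/82125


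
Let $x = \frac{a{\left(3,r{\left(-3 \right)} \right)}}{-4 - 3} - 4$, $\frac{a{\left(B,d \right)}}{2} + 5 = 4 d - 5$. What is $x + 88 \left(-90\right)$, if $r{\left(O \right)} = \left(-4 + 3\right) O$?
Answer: $- \frac{55472}{7} \approx -7924.6$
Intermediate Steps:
$r{\left(O \right)} = - O$
$a{\left(B,d \right)} = -20 + 8 d$ ($a{\left(B,d \right)} = -10 + 2 \left(4 d - 5\right) = -10 + 2 \left(-5 + 4 d\right) = -10 + \left(-10 + 8 d\right) = -20 + 8 d$)
$x = - \frac{32}{7}$ ($x = \frac{-20 + 8 \left(\left(-1\right) \left(-3\right)\right)}{-4 - 3} - 4 = \frac{-20 + 8 \cdot 3}{-7} - 4 = \left(-20 + 24\right) \left(- \frac{1}{7}\right) - 4 = 4 \left(- \frac{1}{7}\right) - 4 = - \frac{4}{7} - 4 = - \frac{32}{7} \approx -4.5714$)
$x + 88 \left(-90\right) = - \frac{32}{7} + 88 \left(-90\right) = - \frac{32}{7} - 7920 = - \frac{55472}{7}$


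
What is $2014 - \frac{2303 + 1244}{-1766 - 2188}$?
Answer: $\frac{7966903}{3954} \approx 2014.9$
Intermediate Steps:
$2014 - \frac{2303 + 1244}{-1766 - 2188} = 2014 - \frac{3547}{-3954} = 2014 - 3547 \left(- \frac{1}{3954}\right) = 2014 - - \frac{3547}{3954} = 2014 + \frac{3547}{3954} = \frac{7966903}{3954}$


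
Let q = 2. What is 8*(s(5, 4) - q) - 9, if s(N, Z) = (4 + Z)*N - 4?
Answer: 263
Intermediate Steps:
s(N, Z) = -4 + N*(4 + Z) (s(N, Z) = N*(4 + Z) - 4 = -4 + N*(4 + Z))
8*(s(5, 4) - q) - 9 = 8*((-4 + 4*5 + 5*4) - 1*2) - 9 = 8*((-4 + 20 + 20) - 2) - 9 = 8*(36 - 2) - 9 = 8*34 - 9 = 272 - 9 = 263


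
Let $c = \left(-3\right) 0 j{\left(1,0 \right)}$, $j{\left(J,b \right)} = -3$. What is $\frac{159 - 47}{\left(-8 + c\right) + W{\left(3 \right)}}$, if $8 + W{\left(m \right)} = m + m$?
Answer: $- \frac{56}{5} \approx -11.2$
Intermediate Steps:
$W{\left(m \right)} = -8 + 2 m$ ($W{\left(m \right)} = -8 + \left(m + m\right) = -8 + 2 m$)
$c = 0$ ($c = \left(-3\right) 0 \left(-3\right) = 0 \left(-3\right) = 0$)
$\frac{159 - 47}{\left(-8 + c\right) + W{\left(3 \right)}} = \frac{159 - 47}{\left(-8 + 0\right) + \left(-8 + 2 \cdot 3\right)} = \frac{112}{-8 + \left(-8 + 6\right)} = \frac{112}{-8 - 2} = \frac{112}{-10} = 112 \left(- \frac{1}{10}\right) = - \frac{56}{5}$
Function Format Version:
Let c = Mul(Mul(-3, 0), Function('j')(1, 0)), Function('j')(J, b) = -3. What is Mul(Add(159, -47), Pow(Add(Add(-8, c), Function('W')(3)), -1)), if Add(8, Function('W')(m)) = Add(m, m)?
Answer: Rational(-56, 5) ≈ -11.200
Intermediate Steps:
Function('W')(m) = Add(-8, Mul(2, m)) (Function('W')(m) = Add(-8, Add(m, m)) = Add(-8, Mul(2, m)))
c = 0 (c = Mul(Mul(-3, 0), -3) = Mul(0, -3) = 0)
Mul(Add(159, -47), Pow(Add(Add(-8, c), Function('W')(3)), -1)) = Mul(Add(159, -47), Pow(Add(Add(-8, 0), Add(-8, Mul(2, 3))), -1)) = Mul(112, Pow(Add(-8, Add(-8, 6)), -1)) = Mul(112, Pow(Add(-8, -2), -1)) = Mul(112, Pow(-10, -1)) = Mul(112, Rational(-1, 10)) = Rational(-56, 5)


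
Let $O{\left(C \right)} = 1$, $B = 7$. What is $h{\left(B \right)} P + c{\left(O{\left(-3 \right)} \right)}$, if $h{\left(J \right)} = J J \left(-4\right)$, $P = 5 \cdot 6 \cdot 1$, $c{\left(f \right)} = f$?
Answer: $-5879$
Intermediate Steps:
$P = 30$ ($P = 30 \cdot 1 = 30$)
$h{\left(J \right)} = - 4 J^{2}$ ($h{\left(J \right)} = J^{2} \left(-4\right) = - 4 J^{2}$)
$h{\left(B \right)} P + c{\left(O{\left(-3 \right)} \right)} = - 4 \cdot 7^{2} \cdot 30 + 1 = \left(-4\right) 49 \cdot 30 + 1 = \left(-196\right) 30 + 1 = -5880 + 1 = -5879$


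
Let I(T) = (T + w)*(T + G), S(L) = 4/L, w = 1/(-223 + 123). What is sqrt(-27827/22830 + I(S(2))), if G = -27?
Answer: I*sqrt(26565433185)/22830 ≈ 7.1393*I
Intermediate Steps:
w = -1/100 (w = 1/(-100) = -1/100 ≈ -0.010000)
I(T) = (-27 + T)*(-1/100 + T) (I(T) = (T - 1/100)*(T - 27) = (-1/100 + T)*(-27 + T) = (-27 + T)*(-1/100 + T))
sqrt(-27827/22830 + I(S(2))) = sqrt(-27827/22830 + (27/100 + (4/2)**2 - 2701/(25*2))) = sqrt(-27827*1/22830 + (27/100 + (4*(1/2))**2 - 2701/(25*2))) = sqrt(-27827/22830 + (27/100 + 2**2 - 2701/100*2)) = sqrt(-27827/22830 + (27/100 + 4 - 2701/50)) = sqrt(-27827/22830 - 199/4) = sqrt(-2327239/45660) = I*sqrt(26565433185)/22830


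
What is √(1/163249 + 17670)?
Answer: √470909670300919/163249 ≈ 132.93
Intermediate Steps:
√(1/163249 + 17670) = √(2884609831/163249) = √470909670300919/163249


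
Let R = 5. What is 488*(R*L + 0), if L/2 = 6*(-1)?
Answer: -29280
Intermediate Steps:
L = -12 (L = 2*(6*(-1)) = 2*(-6) = -12)
488*(R*L + 0) = 488*(5*(-12) + 0) = 488*(-60 + 0) = 488*(-60) = -29280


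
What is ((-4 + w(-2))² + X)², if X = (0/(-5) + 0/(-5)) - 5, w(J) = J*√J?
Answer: -503 + 96*I*√2 ≈ -503.0 + 135.76*I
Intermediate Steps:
w(J) = J^(3/2)
X = -5 (X = (0*(-⅕) + 0*(-⅕)) - 5 = (0 + 0) - 5 = 0 - 5 = -5)
((-4 + w(-2))² + X)² = ((-4 + (-2)^(3/2))² - 5)² = ((-4 - 2*I*√2)² - 5)² = (-5 + (-4 - 2*I*√2)²)²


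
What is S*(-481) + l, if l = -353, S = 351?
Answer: -169184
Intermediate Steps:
S*(-481) + l = 351*(-481) - 353 = -168831 - 353 = -169184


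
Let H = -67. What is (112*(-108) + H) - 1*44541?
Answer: -56704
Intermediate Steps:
(112*(-108) + H) - 1*44541 = (112*(-108) - 67) - 1*44541 = (-12096 - 67) - 44541 = -12163 - 44541 = -56704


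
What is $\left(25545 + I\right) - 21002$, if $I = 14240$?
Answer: $18783$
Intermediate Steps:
$\left(25545 + I\right) - 21002 = \left(25545 + 14240\right) - 21002 = 39785 - 21002 = 18783$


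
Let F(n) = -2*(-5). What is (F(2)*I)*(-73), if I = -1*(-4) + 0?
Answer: -2920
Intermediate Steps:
F(n) = 10
I = 4 (I = 4 + 0 = 4)
(F(2)*I)*(-73) = (10*4)*(-73) = 40*(-73) = -2920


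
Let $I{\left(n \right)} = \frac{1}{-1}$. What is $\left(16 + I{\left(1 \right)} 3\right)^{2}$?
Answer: $169$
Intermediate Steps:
$I{\left(n \right)} = -1$
$\left(16 + I{\left(1 \right)} 3\right)^{2} = \left(16 - 3\right)^{2} = 13^{2} = 169$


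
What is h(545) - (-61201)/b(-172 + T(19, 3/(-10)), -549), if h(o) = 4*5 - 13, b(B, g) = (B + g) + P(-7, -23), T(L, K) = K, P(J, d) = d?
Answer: -559909/7443 ≈ -75.226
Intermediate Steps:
b(B, g) = -23 + B + g (b(B, g) = (B + g) - 23 = -23 + B + g)
h(o) = 7 (h(o) = 20 - 13 = 7)
h(545) - (-61201)/b(-172 + T(19, 3/(-10)), -549) = 7 - (-61201)/(-23 + (-172 + 3/(-10)) - 549) = 7 - (-61201)/(-23 + (-172 + 3*(-⅒)) - 549) = 7 - (-61201)/(-23 + (-172 - 3/10) - 549) = 7 - (-61201)/(-23 - 1723/10 - 549) = 7 - (-61201)/(-7443/10) = 7 - (-61201)*(-10)/7443 = 7 - 1*612010/7443 = 7 - 612010/7443 = -559909/7443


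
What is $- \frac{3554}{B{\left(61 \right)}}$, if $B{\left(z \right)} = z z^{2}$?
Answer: $- \frac{3554}{226981} \approx -0.015658$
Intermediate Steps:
$B{\left(z \right)} = z^{3}$
$- \frac{3554}{B{\left(61 \right)}} = - \frac{3554}{61^{3}} = - \frac{3554}{226981}$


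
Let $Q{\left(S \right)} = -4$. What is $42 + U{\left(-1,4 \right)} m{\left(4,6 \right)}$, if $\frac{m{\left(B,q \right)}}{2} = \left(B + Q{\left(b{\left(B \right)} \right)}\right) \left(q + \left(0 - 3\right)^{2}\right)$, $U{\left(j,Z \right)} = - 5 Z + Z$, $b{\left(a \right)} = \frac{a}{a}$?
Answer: $42$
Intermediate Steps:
$b{\left(a \right)} = 1$
$U{\left(j,Z \right)} = - 4 Z$
$m{\left(B,q \right)} = 2 \left(-4 + B\right) \left(9 + q\right)$ ($m{\left(B,q \right)} = 2 \left(B - 4\right) \left(q + \left(0 - 3\right)^{2}\right) = 2 \left(-4 + B\right) \left(q + \left(-3\right)^{2}\right) = 2 \left(-4 + B\right) \left(q + 9\right) = 2 \left(-4 + B\right) \left(9 + q\right)$)
$42 + U{\left(-1,4 \right)} m{\left(4,6 \right)} = 42 + \left(-4\right) 4 \left(-72 - 48 + 18 \cdot 4 + 2 \cdot 4 \cdot 6\right) = 42 - 16 \left(-72 - 48 + 72 + 48\right) = 42 - 0 = 42 + 0 = 42$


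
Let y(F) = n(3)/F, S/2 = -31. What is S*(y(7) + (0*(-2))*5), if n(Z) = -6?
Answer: 372/7 ≈ 53.143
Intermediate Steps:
S = -62 (S = 2*(-31) = -62)
y(F) = -6/F
S*(y(7) + (0*(-2))*5) = -62*(-6/7 + (0*(-2))*5) = -62*(-6*⅐ + 0*5) = -62*(-6/7 + 0) = -62*(-6/7) = 372/7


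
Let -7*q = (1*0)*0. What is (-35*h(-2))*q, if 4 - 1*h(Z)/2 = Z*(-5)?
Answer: 0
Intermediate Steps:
h(Z) = 8 + 10*Z (h(Z) = 8 - 2*Z*(-5) = 8 - (-10)*Z = 8 + 10*Z)
q = 0 (q = -1*0*0/7 = -0*0 = -⅐*0 = 0)
(-35*h(-2))*q = -35*(8 + 10*(-2))*0 = -35*(8 - 20)*0 = -35*(-12)*0 = 420*0 = 0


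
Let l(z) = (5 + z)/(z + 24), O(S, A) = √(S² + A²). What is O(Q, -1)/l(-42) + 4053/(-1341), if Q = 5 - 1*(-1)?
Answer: -1351/447 + 18*√37/37 ≈ -0.063190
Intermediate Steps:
Q = 6 (Q = 5 + 1 = 6)
O(S, A) = √(A² + S²)
l(z) = (5 + z)/(24 + z)
O(Q, -1)/l(-42) + 4053/(-1341) = √((-1)² + 6²)/(((5 - 42)/(24 - 42))) + 4053/(-1341) = √(1 + 36)/((-37/(-18))) + 4053*(-1/1341) = √37/((-1/18*(-37))) - 1351/447 = √37/(37/18) - 1351/447 = √37*(18/37) - 1351/447 = 18*√37/37 - 1351/447 = -1351/447 + 18*√37/37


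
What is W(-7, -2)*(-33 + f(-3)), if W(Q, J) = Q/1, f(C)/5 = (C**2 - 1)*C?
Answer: 1071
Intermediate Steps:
f(C) = 5*C*(-1 + C**2) (f(C) = 5*((C**2 - 1)*C) = 5*((-1 + C**2)*C) = 5*(C*(-1 + C**2)) = 5*C*(-1 + C**2))
W(Q, J) = Q (W(Q, J) = Q*1 = Q)
W(-7, -2)*(-33 + f(-3)) = -7*(-33 + 5*(-3)*(-1 + (-3)**2)) = -7*(-33 + 5*(-3)*(-1 + 9)) = -7*(-33 + 5*(-3)*8) = -7*(-33 - 120) = -7*(-153) = 1071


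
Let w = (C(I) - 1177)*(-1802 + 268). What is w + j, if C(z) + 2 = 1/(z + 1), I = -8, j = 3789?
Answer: 12688159/7 ≈ 1.8126e+6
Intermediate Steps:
C(z) = -2 + 1/(1 + z) (C(z) = -2 + 1/(z + 1) = -2 + 1/(1 + z))
w = 12661636/7 (w = ((-1 - 2*(-8))/(1 - 8) - 1177)*(-1802 + 268) = ((-1 + 16)/(-7) - 1177)*(-1534) = (-⅐*15 - 1177)*(-1534) = (-15/7 - 1177)*(-1534) = -8254/7*(-1534) = 12661636/7 ≈ 1.8088e+6)
w + j = 12661636/7 + 3789 = 12688159/7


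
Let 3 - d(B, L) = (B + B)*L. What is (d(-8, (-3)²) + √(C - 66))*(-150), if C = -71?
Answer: -22050 - 150*I*√137 ≈ -22050.0 - 1755.7*I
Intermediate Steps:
d(B, L) = 3 - 2*B*L (d(B, L) = 3 - (B + B)*L = 3 - 2*B*L)
(d(-8, (-3)²) + √(C - 66))*(-150) = ((3 - 2*(-8)*(-3)²) + √(-71 - 66))*(-150) = ((3 - 2*(-8)*9) + √(-137))*(-150) = ((3 + 144) + I*√137)*(-150) = (147 + I*√137)*(-150) = -22050 - 150*I*√137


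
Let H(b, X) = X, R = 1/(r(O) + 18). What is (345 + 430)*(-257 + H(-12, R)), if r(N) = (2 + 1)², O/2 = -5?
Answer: -5376950/27 ≈ -1.9915e+5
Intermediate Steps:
O = -10 (O = 2*(-5) = -10)
r(N) = 9 (r(N) = 3² = 9)
R = 1/27 (R = 1/(9 + 18) = 1/27 ≈ 0.037037)
(345 + 430)*(-257 + H(-12, R)) = (345 + 430)*(-257 + 1/27) = 775*(-6938/27) = -5376950/27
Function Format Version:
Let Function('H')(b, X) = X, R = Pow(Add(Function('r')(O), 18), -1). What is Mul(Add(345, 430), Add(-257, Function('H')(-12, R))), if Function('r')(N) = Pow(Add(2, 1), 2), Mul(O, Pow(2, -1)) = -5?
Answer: Rational(-5376950, 27) ≈ -1.9915e+5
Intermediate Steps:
O = -10 (O = Mul(2, -5) = -10)
Function('r')(N) = 9 (Function('r')(N) = Pow(3, 2) = 9)
R = Rational(1, 27) (R = Pow(Add(9, 18), -1) = Pow(27, -1) = Rational(1, 27) ≈ 0.037037)
Mul(Add(345, 430), Add(-257, Function('H')(-12, R))) = Mul(Add(345, 430), Add(-257, Rational(1, 27))) = Mul(775, Rational(-6938, 27)) = Rational(-5376950, 27)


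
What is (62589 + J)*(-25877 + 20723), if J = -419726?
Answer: 1840684098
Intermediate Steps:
(62589 + J)*(-25877 + 20723) = (62589 - 419726)*(-25877 + 20723) = -357137*(-5154) = 1840684098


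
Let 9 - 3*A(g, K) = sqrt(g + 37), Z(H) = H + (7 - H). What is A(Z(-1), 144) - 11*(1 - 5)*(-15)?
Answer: -657 - 2*sqrt(11)/3 ≈ -659.21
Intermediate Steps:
Z(H) = 7
A(g, K) = 3 - sqrt(37 + g)/3 (A(g, K) = 3 - sqrt(g + 37)/3 = 3 - sqrt(37 + g)/3)
A(Z(-1), 144) - 11*(1 - 5)*(-15) = (3 - sqrt(37 + 7)/3) - 11*(1 - 5)*(-15) = (3 - 2*sqrt(11)/3) - 11*(-4)*(-15) = (3 - 2*sqrt(11)/3) - (-44)*(-15) = (3 - 2*sqrt(11)/3) - 1*660 = (3 - 2*sqrt(11)/3) - 660 = -657 - 2*sqrt(11)/3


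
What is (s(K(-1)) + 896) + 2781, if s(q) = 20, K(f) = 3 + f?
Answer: 3697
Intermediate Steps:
(s(K(-1)) + 896) + 2781 = (20 + 896) + 2781 = 916 + 2781 = 3697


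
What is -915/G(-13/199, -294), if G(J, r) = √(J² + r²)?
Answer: -36417*√3422952205/684590441 ≈ -3.1122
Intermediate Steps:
-915/G(-13/199, -294) = -915/√((-13/199)² + (-294)²) = -915/√((-13*1/199)² + 86436) = -915/√((-13/199)² + 86436) = -915/√(169/39601 + 86436) = -915*199*√3422952205/3422952205 = -36417*√3422952205/684590441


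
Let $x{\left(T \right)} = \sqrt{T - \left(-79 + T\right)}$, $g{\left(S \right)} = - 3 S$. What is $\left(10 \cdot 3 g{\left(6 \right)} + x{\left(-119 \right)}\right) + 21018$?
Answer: $20478 + \sqrt{79} \approx 20487.0$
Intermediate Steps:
$x{\left(T \right)} = \sqrt{79}$
$\left(10 \cdot 3 g{\left(6 \right)} + x{\left(-119 \right)}\right) + 21018 = \left(10 \cdot 3 \left(\left(-3\right) 6\right) + \sqrt{79}\right) + 21018 = \left(30 \left(-18\right) + \sqrt{79}\right) + 21018 = \left(-540 + \sqrt{79}\right) + 21018 = 20478 + \sqrt{79}$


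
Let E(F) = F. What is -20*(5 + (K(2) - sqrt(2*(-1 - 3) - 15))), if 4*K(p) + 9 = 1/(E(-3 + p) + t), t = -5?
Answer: -325/6 + 20*I*sqrt(23) ≈ -54.167 + 95.917*I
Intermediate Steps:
K(p) = -9/4 + 1/(4*(-8 + p)) (K(p) = -9/4 + 1/(4*((-3 + p) - 5)) = -9/4 + 1/(4*(-8 + p)))
-20*(5 + (K(2) - sqrt(2*(-1 - 3) - 15))) = -20*(5 + ((73 - 9*2)/(4*(-8 + 2)) - sqrt(2*(-1 - 3) - 15))) = -20*(5 + ((1/4)*(73 - 18)/(-6) - sqrt(2*(-4) - 15))) = -20*(5 + ((1/4)*(-1/6)*55 - sqrt(-8 - 15))) = -20*(5 + (-55/24 - sqrt(-23))) = -20*(5 + (-55/24 - I*sqrt(23))) = -20*(65/24 - I*sqrt(23)) = -325/6 + 20*I*sqrt(23)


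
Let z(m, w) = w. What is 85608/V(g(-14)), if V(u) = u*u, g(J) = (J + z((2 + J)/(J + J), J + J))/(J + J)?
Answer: 38048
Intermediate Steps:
g(J) = 3/2 (g(J) = (J + (J + J))/(J + J) = (J + 2*J)/((2*J)) = (3*J)*(1/(2*J)) = 3/2)
V(u) = u**2
85608/V(g(-14)) = 85608/((3/2)**2) = 85608/(9/4) = 85608*(4/9) = 38048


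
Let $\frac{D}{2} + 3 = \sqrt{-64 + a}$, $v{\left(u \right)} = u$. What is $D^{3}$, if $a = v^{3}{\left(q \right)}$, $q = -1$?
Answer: $4464 - 304 i \sqrt{65} \approx 4464.0 - 2450.9 i$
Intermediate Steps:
$a = -1$ ($a = \left(-1\right)^{3} = -1$)
$D = -6 + 2 i \sqrt{65}$ ($D = -6 + 2 \sqrt{-64 - 1} = -6 + 2 \sqrt{-65} = -6 + 2 i \sqrt{65} \approx -6.0 + 16.125 i$)
$D^{3} = \left(-6 + 2 i \sqrt{65}\right)^{3}$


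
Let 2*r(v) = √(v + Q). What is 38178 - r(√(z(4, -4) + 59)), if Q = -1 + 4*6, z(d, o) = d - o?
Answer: 38178 - √(23 + √67)/2 ≈ 38175.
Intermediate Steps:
Q = 23 (Q = -1 + 24 = 23)
r(v) = √(23 + v)/2 (r(v) = √(v + 23)/2 = √(23 + v)/2)
38178 - r(√(z(4, -4) + 59)) = 38178 - √(23 + √((4 - 1*(-4)) + 59))/2 = 38178 - √(23 + √((4 + 4) + 59))/2 = 38178 - √(23 + √(8 + 59))/2 = 38178 - √(23 + √67)/2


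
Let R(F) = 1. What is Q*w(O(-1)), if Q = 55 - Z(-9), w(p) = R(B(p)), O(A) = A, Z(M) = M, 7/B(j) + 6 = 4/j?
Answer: 64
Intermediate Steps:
B(j) = 7/(-6 + 4/j)
w(p) = 1
Q = 64 (Q = 55 - 1*(-9) = 55 + 9 = 64)
Q*w(O(-1)) = 64*1 = 64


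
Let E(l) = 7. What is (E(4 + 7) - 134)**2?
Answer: 16129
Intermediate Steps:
(E(4 + 7) - 134)**2 = (7 - 134)**2 = (-127)**2 = 16129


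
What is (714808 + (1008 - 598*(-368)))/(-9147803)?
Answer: -935880/9147803 ≈ -0.10231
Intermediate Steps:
(714808 + (1008 - 598*(-368)))/(-9147803) = (714808 + (1008 + 220064))*(-1/9147803) = (714808 + 221072)*(-1/9147803) = 935880*(-1/9147803) = -935880/9147803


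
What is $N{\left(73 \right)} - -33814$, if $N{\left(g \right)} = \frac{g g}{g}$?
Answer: $33887$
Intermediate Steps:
$N{\left(g \right)} = g$ ($N{\left(g \right)} = \frac{g^{2}}{g} = g$)
$N{\left(73 \right)} - -33814 = 73 - -33814 = 73 + 33814 = 33887$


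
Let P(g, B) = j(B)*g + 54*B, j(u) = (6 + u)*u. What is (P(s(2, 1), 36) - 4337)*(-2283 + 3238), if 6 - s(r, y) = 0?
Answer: 6378445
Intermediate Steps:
j(u) = u*(6 + u)
s(r, y) = 6 (s(r, y) = 6 - 1*0 = 6 + 0 = 6)
P(g, B) = 54*B + B*g*(6 + B) (P(g, B) = (B*(6 + B))*g + 54*B = B*g*(6 + B) + 54*B = 54*B + B*g*(6 + B))
(P(s(2, 1), 36) - 4337)*(-2283 + 3238) = (36*(54 + 6*(6 + 36)) - 4337)*(-2283 + 3238) = (36*(54 + 6*42) - 4337)*955 = (36*(54 + 252) - 4337)*955 = (36*306 - 4337)*955 = (11016 - 4337)*955 = 6679*955 = 6378445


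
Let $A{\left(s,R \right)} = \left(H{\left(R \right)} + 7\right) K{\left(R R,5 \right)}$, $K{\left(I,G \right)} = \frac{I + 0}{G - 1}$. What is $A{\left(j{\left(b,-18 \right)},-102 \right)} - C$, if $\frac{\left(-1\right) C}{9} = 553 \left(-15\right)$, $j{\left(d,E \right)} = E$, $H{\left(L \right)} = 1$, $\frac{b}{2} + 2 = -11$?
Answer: $-53847$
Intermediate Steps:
$b = -26$ ($b = -4 + 2 \left(-11\right) = -4 - 22 = -26$)
$K{\left(I,G \right)} = \frac{I}{-1 + G}$
$C = 74655$ ($C = - 9 \cdot 553 \left(-15\right) = \left(-9\right) \left(-8295\right) = 74655$)
$A{\left(s,R \right)} = 2 R^{2}$ ($A{\left(s,R \right)} = \left(1 + 7\right) \frac{R R}{-1 + 5} = 8 \frac{R^{2}}{4} = 2 R^{2}$)
$A{\left(j{\left(b,-18 \right)},-102 \right)} - C = 2 \left(-102\right)^{2} - 74655 = 2 \cdot 10404 - 74655 = 20808 - 74655 = -53847$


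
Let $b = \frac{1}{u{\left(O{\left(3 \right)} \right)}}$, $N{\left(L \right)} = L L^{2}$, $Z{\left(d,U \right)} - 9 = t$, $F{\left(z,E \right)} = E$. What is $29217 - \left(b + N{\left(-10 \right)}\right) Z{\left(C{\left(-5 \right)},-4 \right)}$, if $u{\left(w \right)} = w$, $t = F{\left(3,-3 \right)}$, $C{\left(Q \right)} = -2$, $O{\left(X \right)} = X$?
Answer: $35215$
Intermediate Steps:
$t = -3$
$Z{\left(d,U \right)} = 6$ ($Z{\left(d,U \right)} = 9 - 3 = 6$)
$N{\left(L \right)} = L^{3}$
$b = \frac{1}{3} \approx 0.33333$
$29217 - \left(b + N{\left(-10 \right)}\right) Z{\left(C{\left(-5 \right)},-4 \right)} = 29217 - \left(\frac{1}{3} + \left(-10\right)^{3}\right) 6 = 29217 - \left(\frac{1}{3} - 1000\right) 6 = 29217 - \left(- \frac{2999}{3}\right) 6 = 29217 - -5998 = 29217 + 5998 = 35215$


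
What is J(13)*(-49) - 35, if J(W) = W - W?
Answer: -35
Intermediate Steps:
J(W) = 0
J(13)*(-49) - 35 = 0*(-49) - 35 = 0 - 35 = -35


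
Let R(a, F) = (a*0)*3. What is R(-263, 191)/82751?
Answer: 0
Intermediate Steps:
R(a, F) = 0 (R(a, F) = 0*3 = 0)
R(-263, 191)/82751 = 0/82751 = 0*(1/82751) = 0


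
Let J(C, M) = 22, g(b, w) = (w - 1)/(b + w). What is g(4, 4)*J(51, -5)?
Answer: 33/4 ≈ 8.2500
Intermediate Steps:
g(b, w) = (-1 + w)/(b + w)
g(4, 4)*J(51, -5) = ((-1 + 4)/(4 + 4))*22 = (3/8)*22 = 33/4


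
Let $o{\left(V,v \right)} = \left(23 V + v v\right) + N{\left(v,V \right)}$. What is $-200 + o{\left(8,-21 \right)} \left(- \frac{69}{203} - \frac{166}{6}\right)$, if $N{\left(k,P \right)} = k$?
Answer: $- \frac{10423624}{609} \approx -17116.0$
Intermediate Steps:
$o{\left(V,v \right)} = v + v^{2} + 23 V$ ($o{\left(V,v \right)} = \left(23 V + v v\right) + v = \left(23 V + v^{2}\right) + v = \left(v^{2} + 23 V\right) + v = v + v^{2} + 23 V$)
$-200 + o{\left(8,-21 \right)} \left(- \frac{69}{203} - \frac{166}{6}\right) = -200 + \left(-21 + \left(-21\right)^{2} + 23 \cdot 8\right) \left(- \frac{69}{203} - \frac{166}{6}\right) = -200 + \left(-21 + 441 + 184\right) \left(\left(-69\right) \frac{1}{203} - \frac{83}{3}\right) = -200 + 604 \left(- \frac{69}{203} - \frac{83}{3}\right) = -200 + 604 \left(- \frac{17056}{609}\right) = -200 - \frac{10301824}{609} = - \frac{10423624}{609}$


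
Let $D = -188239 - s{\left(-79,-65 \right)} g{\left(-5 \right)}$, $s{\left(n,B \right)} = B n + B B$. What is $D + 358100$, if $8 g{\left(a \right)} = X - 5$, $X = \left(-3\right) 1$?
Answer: $179221$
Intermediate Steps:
$X = -3$
$g{\left(a \right)} = -1$ ($g{\left(a \right)} = \frac{-3 - 5}{8} = \frac{1}{8} \left(-8\right) = -1$)
$s{\left(n,B \right)} = B^{2} + B n$ ($s{\left(n,B \right)} = B n + B^{2} = B^{2} + B n$)
$D = -178879$ ($D = -188239 - - 65 \left(-65 - 79\right) \left(-1\right) = -188239 - \left(-65\right) \left(-144\right) \left(-1\right) = -188239 - 9360 \left(-1\right) = -188239 - -9360 = -188239 + 9360 = -178879$)
$D + 358100 = -178879 + 358100 = 179221$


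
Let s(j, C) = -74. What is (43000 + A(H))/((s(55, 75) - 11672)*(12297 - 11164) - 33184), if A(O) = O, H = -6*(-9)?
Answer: -21527/6670701 ≈ -0.0032271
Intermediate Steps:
H = 54
(43000 + A(H))/((s(55, 75) - 11672)*(12297 - 11164) - 33184) = (43000 + 54)/((-74 - 11672)*(12297 - 11164) - 33184) = 43054/(-11746*1133 - 33184) = 43054/(-13308218 - 33184) = 43054/(-13341402) = 43054*(-1/13341402) = -21527/6670701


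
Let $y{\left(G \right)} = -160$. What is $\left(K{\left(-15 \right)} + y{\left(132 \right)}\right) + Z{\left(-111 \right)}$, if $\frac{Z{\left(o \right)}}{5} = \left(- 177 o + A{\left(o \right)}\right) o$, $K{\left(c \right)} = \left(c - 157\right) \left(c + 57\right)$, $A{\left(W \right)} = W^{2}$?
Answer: $-17749624$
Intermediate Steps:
$K{\left(c \right)} = \left(-157 + c\right) \left(57 + c\right)$
$Z{\left(o \right)} = 5 o \left(o^{2} - 177 o\right)$ ($Z{\left(o \right)} = 5 \left(- 177 o + o^{2}\right) o = 5 \left(o^{2} - 177 o\right) o = 5 o \left(o^{2} - 177 o\right)$)
$\left(K{\left(-15 \right)} + y{\left(132 \right)}\right) + Z{\left(-111 \right)} = \left(\left(-8949 + \left(-15\right)^{2} - -1500\right) - 160\right) + 5 \left(-111\right)^{2} \left(-177 - 111\right) = \left(\left(-8949 + 225 + 1500\right) - 160\right) + 5 \cdot 12321 \left(-288\right) = \left(-7224 - 160\right) - 17742240 = -7384 - 17742240 = -17749624$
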